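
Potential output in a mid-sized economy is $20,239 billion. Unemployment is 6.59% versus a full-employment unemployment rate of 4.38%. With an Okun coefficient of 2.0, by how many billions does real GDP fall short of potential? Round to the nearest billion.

$895 billion

Output gap = -2.0 × (6.59 - 4.38) = -2 × 2.21 = -4.42%.
Actual GDP ≈ 20239 × 0.9558 ≈ 19344 billion, so the shortfall is 20239 - 19344 = 895 billion.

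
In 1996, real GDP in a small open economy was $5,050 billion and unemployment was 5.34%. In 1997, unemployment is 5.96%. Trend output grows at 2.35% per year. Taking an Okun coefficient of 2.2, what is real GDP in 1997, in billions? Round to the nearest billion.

$5,100 billion

Δu = 5.96 - 5.34 = 0.62 points.
Okun's law (growth form): g_Y = g_Y* - β × Δu = 2.35 - 2.2 × (0.62) = 2.35 - 1.364 = 0.986%.
Real GDP in the next year = 5050 × (1 + 0.986/100) = 5050 × 1.00986 ≈ 5100 billion.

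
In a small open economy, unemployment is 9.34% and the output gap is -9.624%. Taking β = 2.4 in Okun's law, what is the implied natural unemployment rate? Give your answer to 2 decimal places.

5.33%

From Okun's law, u - u* = -(output gap)/β = -(-9.624)/2.4 = 4.01 points.
So u* = 9.34 - 4.01 = 5.33%.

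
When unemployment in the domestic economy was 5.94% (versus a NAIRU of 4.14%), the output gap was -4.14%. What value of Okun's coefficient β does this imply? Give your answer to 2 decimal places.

Okun's law: output gap = -β × (u - u*).
-4.14 = -β × (5.94 - 4.14) = -β × 1.8, so β = 4.14/1.8 = 2.30.

β ≈ 2.30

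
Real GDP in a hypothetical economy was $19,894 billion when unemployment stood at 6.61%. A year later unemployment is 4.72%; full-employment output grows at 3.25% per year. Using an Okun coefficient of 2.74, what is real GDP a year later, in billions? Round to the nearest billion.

$21,571 billion

Δu = 4.72 - 6.61 = -1.89 points.
Okun's law (growth form): g_Y = g_Y* - β × Δu = 3.25 - 2.74 × (-1.89) = 3.25 + 5.1786 = 8.4286%.
Real GDP in the next year = 19894 × (1 + 8.4286/100) = 19894 × 1.084286 ≈ 21571 billion.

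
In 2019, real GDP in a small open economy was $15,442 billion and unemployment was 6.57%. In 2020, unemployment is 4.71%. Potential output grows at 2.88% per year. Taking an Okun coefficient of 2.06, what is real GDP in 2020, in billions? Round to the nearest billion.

$16,478 billion

Δu = 4.71 - 6.57 = -1.86 points.
Okun's law (growth form): g_Y = g_Y* - β × Δu = 2.88 - 2.06 × (-1.86) = 2.88 + 3.8316 = 6.7116%.
Real GDP in the next year = 15442 × (1 + 6.7116/100) = 15442 × 1.067116 ≈ 16478 billion.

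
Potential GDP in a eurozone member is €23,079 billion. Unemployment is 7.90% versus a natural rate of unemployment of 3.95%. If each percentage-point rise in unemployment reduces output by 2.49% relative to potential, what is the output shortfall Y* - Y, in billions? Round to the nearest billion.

€2,270 billion

Output gap = -2.49 × (7.9 - 3.95) = -2.49 × 3.95 = -9.8355%.
Actual GDP ≈ 23079 × 0.901645 ≈ 20809 billion, so the shortfall is 23079 - 20809 = 2270 billion.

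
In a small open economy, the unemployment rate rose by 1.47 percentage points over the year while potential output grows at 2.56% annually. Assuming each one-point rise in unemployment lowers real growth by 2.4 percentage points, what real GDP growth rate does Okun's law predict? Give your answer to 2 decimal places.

Growth-rate Okun's law: g_Y = g_Y* - β × Δu.
g_Y = 2.56 - 2.4 × (1.47) = 2.56 - 3.528 = -0.968%, i.e. -0.97% to 2 d.p.

-0.97%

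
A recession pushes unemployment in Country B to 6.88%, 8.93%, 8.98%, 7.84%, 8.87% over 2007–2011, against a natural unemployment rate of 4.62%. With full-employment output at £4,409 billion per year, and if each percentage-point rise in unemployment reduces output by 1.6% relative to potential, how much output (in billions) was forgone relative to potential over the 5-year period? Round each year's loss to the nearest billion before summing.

£1,298 billion

Year 2007: gap = -1.6 × (6.88 - 4.62) = -3.616%, loss ≈ 4409 × 3.616/100 ≈ 159.
Year 2008: gap = -1.6 × (8.93 - 4.62) = -6.896%, loss ≈ 4409 × 6.896/100 ≈ 304.
Year 2009: gap = -1.6 × (8.98 - 4.62) = -6.976%, loss ≈ 4409 × 6.976/100 ≈ 308.
Year 2010: gap = -1.6 × (7.84 - 4.62) = -5.152%, loss ≈ 4409 × 5.152/100 ≈ 227.
Year 2011: gap = -1.6 × (8.87 - 4.62) = -6.8%, loss ≈ 4409 × 6.8/100 ≈ 300.
Total lost output = 159 + 304 + 308 + 227 + 300 = 1298 billion.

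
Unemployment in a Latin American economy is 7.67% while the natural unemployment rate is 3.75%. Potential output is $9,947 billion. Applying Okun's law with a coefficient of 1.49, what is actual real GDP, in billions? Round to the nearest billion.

Unemployment gap = 7.67 - 3.75 = 3.92 points, so the output gap is -1.49 × 3.92 = -5.8408%.
Actual GDP = 9947 × (1 - 5.8408/100) = 9947 × 0.941592 ≈ 9366 billion.

$9,366 billion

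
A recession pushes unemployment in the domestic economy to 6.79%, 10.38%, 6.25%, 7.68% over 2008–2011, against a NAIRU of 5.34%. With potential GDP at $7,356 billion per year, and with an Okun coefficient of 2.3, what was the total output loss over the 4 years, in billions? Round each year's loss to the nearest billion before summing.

$1,648 billion

Year 2008: gap = -2.3 × (6.79 - 5.34) = -3.335%, loss ≈ 7356 × 3.335/100 ≈ 245.
Year 2009: gap = -2.3 × (10.38 - 5.34) = -11.592%, loss ≈ 7356 × 11.592/100 ≈ 853.
Year 2010: gap = -2.3 × (6.25 - 5.34) = -2.093%, loss ≈ 7356 × 2.093/100 ≈ 154.
Year 2011: gap = -2.3 × (7.68 - 5.34) = -5.382%, loss ≈ 7356 × 5.382/100 ≈ 396.
Total lost output = 245 + 853 + 154 + 396 = 1648 billion.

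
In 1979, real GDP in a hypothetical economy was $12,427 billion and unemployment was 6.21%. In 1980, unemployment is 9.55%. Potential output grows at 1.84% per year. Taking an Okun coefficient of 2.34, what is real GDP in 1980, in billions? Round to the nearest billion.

$11,684 billion

Δu = 9.55 - 6.21 = 3.34 points.
Okun's law (growth form): g_Y = g_Y* - β × Δu = 1.84 - 2.34 × (3.34) = 1.84 - 7.8156 = -5.9756%.
Real GDP in the next year = 12427 × (1 - 5.9756/100) = 12427 × 0.940244 ≈ 11684 billion.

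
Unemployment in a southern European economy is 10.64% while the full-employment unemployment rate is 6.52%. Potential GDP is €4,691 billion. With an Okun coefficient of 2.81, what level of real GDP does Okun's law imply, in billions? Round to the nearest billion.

Unemployment gap = 10.64 - 6.52 = 4.12 points, so the output gap is -2.81 × 4.12 = -11.5772%.
Actual GDP = 4691 × (1 - 11.5772/100) = 4691 × 0.884228 ≈ 4148 billion.

€4,148 billion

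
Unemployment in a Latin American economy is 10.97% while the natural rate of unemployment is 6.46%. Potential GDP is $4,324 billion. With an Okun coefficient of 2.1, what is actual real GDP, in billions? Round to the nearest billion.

Unemployment gap = 10.97 - 6.46 = 4.51 points, so the output gap is -2.1 × 4.51 = -9.471%.
Actual GDP = 4324 × (1 - 9.471/100) = 4324 × 0.90529 ≈ 3914 billion.

$3,914 billion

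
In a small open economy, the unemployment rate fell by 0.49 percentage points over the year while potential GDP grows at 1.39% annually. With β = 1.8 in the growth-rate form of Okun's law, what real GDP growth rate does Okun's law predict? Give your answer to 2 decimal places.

Growth-rate Okun's law: g_Y = g_Y* - β × Δu.
g_Y = 1.39 - 1.8 × (-0.49) = 1.39 + 0.882 = 2.272%, i.e. 2.27% to 2 d.p.

2.27%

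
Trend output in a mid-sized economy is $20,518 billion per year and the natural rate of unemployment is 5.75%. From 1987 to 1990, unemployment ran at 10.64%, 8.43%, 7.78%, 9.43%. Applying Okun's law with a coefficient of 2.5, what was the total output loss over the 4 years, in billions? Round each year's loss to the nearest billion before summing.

Year 1987: gap = -2.5 × (10.64 - 5.75) = -12.225%, loss ≈ 20518 × 12.225/100 ≈ 2508.
Year 1988: gap = -2.5 × (8.43 - 5.75) = -6.7%, loss ≈ 20518 × 6.7/100 ≈ 1375.
Year 1989: gap = -2.5 × (7.78 - 5.75) = -5.075%, loss ≈ 20518 × 5.075/100 ≈ 1041.
Year 1990: gap = -2.5 × (9.43 - 5.75) = -9.2%, loss ≈ 20518 × 9.2/100 ≈ 1888.
Total lost output = 2508 + 1375 + 1041 + 1888 = 6812 billion.

$6,812 billion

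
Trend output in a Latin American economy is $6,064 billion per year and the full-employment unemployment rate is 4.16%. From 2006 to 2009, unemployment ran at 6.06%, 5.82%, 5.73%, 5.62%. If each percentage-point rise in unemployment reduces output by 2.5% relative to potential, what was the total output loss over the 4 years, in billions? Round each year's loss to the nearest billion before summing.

$999 billion

Year 2006: gap = -2.5 × (6.06 - 4.16) = -4.75%, loss ≈ 6064 × 4.75/100 ≈ 288.
Year 2007: gap = -2.5 × (5.82 - 4.16) = -4.15%, loss ≈ 6064 × 4.15/100 ≈ 252.
Year 2008: gap = -2.5 × (5.73 - 4.16) = -3.925%, loss ≈ 6064 × 3.925/100 ≈ 238.
Year 2009: gap = -2.5 × (5.62 - 4.16) = -3.65%, loss ≈ 6064 × 3.65/100 ≈ 221.
Total lost output = 288 + 252 + 238 + 221 = 999 billion.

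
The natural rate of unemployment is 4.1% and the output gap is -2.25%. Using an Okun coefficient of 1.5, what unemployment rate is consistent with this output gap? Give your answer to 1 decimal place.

5.6%

From Okun's law, u - u* = -(output gap)/β = -(-2.25)/1.5 = 1.5 points.
So u = 4.1 + 1.5 = 5.6%.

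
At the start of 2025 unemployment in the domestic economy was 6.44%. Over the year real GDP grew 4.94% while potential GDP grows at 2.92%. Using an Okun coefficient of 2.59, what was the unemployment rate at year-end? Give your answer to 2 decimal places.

Growth-rate Okun's law: g_Y = g_Y* - β × Δu, so Δu = (g_Y* - g_Y)/β.
Δu = (2.92 - 4.94)/2.59 = -2.02/2.59 = -0.78 percentage points.
Year-end unemployment = 6.44 - 0.78 = 5.66%.

5.66%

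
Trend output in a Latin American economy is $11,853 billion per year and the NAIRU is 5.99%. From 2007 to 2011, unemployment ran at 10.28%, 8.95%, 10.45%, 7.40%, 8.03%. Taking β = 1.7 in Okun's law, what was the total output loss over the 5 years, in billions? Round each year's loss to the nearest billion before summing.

Year 2007: gap = -1.7 × (10.28 - 5.99) = -7.293%, loss ≈ 11853 × 7.293/100 ≈ 864.
Year 2008: gap = -1.7 × (8.95 - 5.99) = -5.032%, loss ≈ 11853 × 5.032/100 ≈ 596.
Year 2009: gap = -1.7 × (10.45 - 5.99) = -7.582%, loss ≈ 11853 × 7.582/100 ≈ 899.
Year 2010: gap = -1.7 × (7.4 - 5.99) = -2.397%, loss ≈ 11853 × 2.397/100 ≈ 284.
Year 2011: gap = -1.7 × (8.03 - 5.99) = -3.468%, loss ≈ 11853 × 3.468/100 ≈ 411.
Total lost output = 864 + 596 + 899 + 284 + 411 = 3054 billion.

$3,054 billion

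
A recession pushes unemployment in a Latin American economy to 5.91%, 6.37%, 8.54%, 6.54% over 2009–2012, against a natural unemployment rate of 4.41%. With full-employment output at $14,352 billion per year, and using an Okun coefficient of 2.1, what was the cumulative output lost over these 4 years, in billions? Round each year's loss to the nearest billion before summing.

$2,930 billion

Year 2009: gap = -2.1 × (5.91 - 4.41) = -3.15%, loss ≈ 14352 × 3.15/100 ≈ 452.
Year 2010: gap = -2.1 × (6.37 - 4.41) = -4.116%, loss ≈ 14352 × 4.116/100 ≈ 591.
Year 2011: gap = -2.1 × (8.54 - 4.41) = -8.673%, loss ≈ 14352 × 8.673/100 ≈ 1245.
Year 2012: gap = -2.1 × (6.54 - 4.41) = -4.473%, loss ≈ 14352 × 4.473/100 ≈ 642.
Total lost output = 452 + 591 + 1245 + 642 = 2930 billion.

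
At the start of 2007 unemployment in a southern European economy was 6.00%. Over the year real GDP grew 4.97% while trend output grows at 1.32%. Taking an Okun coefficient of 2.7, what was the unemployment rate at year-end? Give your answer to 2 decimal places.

Growth-rate Okun's law: g_Y = g_Y* - β × Δu, so Δu = (g_Y* - g_Y)/β.
Δu = (1.32 - 4.97)/2.7 = -3.65/2.7 = -1.35 percentage points.
Year-end unemployment = 6 - 1.35 = 4.65%.

4.65%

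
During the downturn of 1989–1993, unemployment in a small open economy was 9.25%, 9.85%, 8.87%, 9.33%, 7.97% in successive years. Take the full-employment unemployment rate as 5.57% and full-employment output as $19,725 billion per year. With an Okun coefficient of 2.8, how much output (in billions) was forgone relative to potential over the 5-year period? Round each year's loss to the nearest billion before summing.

Year 1989: gap = -2.8 × (9.25 - 5.57) = -10.304%, loss ≈ 19725 × 10.304/100 ≈ 2032.
Year 1990: gap = -2.8 × (9.85 - 5.57) = -11.984%, loss ≈ 19725 × 11.984/100 ≈ 2364.
Year 1991: gap = -2.8 × (8.87 - 5.57) = -9.24%, loss ≈ 19725 × 9.24/100 ≈ 1823.
Year 1992: gap = -2.8 × (9.33 - 5.57) = -10.528%, loss ≈ 19725 × 10.528/100 ≈ 2077.
Year 1993: gap = -2.8 × (7.97 - 5.57) = -6.72%, loss ≈ 19725 × 6.72/100 ≈ 1326.
Total lost output = 2032 + 2364 + 1823 + 2077 + 1326 = 9622 billion.

$9,622 billion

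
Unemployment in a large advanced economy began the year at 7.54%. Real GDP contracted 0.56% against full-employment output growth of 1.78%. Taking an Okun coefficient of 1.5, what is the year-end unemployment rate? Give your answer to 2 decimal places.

9.10%

Growth-rate Okun's law: g_Y = g_Y* - β × Δu, so Δu = (g_Y* - g_Y)/β.
Δu = (1.78 + 0.56)/1.5 = 2.34/1.5 = 1.56 percentage points.
Year-end unemployment = 7.54 + 1.56 = 9.10%.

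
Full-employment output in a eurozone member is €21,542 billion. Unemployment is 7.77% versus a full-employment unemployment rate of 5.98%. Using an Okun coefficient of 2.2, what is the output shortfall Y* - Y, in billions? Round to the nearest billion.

Output gap = -2.2 × (7.77 - 5.98) = -2.2 × 1.79 = -3.938%.
Actual GDP ≈ 21542 × 0.96062 ≈ 20694 billion, so the shortfall is 21542 - 20694 = 848 billion.

€848 billion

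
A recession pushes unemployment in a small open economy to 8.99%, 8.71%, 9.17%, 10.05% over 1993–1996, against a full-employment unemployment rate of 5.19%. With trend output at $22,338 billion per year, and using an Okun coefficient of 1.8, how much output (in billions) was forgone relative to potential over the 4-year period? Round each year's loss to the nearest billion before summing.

Year 1993: gap = -1.8 × (8.99 - 5.19) = -6.84%, loss ≈ 22338 × 6.84/100 ≈ 1528.
Year 1994: gap = -1.8 × (8.71 - 5.19) = -6.336%, loss ≈ 22338 × 6.336/100 ≈ 1415.
Year 1995: gap = -1.8 × (9.17 - 5.19) = -7.164%, loss ≈ 22338 × 7.164/100 ≈ 1600.
Year 1996: gap = -1.8 × (10.05 - 5.19) = -8.748%, loss ≈ 22338 × 8.748/100 ≈ 1954.
Total lost output = 1528 + 1415 + 1600 + 1954 = 6497 billion.

$6,497 billion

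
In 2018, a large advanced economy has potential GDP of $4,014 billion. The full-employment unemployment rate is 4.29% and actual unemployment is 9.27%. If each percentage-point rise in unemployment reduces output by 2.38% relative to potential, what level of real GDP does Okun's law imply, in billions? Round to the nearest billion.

Unemployment gap = 9.27 - 4.29 = 4.98 points, so the output gap is -2.38 × 4.98 = -11.8524%.
Actual GDP = 4014 × (1 - 11.8524/100) = 4014 × 0.881476 ≈ 3538 billion.

$3,538 billion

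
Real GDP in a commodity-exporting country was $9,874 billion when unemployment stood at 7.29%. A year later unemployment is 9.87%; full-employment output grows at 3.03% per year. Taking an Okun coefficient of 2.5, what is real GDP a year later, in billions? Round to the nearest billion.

$9,536 billion

Δu = 9.87 - 7.29 = 2.58 points.
Okun's law (growth form): g_Y = g_Y* - β × Δu = 3.03 - 2.5 × (2.58) = 3.03 - 6.45 = -3.42%.
Real GDP in the next year = 9874 × (1 - 3.42/100) = 9874 × 0.9658 ≈ 9536 billion.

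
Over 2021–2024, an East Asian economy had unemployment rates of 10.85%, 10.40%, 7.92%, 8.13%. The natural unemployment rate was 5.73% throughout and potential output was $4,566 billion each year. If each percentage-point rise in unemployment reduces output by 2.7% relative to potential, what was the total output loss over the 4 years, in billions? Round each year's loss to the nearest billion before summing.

$1,773 billion

Year 2021: gap = -2.7 × (10.85 - 5.73) = -13.824%, loss ≈ 4566 × 13.824/100 ≈ 631.
Year 2022: gap = -2.7 × (10.4 - 5.73) = -12.609%, loss ≈ 4566 × 12.609/100 ≈ 576.
Year 2023: gap = -2.7 × (7.92 - 5.73) = -5.913%, loss ≈ 4566 × 5.913/100 ≈ 270.
Year 2024: gap = -2.7 × (8.13 - 5.73) = -6.48%, loss ≈ 4566 × 6.48/100 ≈ 296.
Total lost output = 631 + 576 + 270 + 296 = 1773 billion.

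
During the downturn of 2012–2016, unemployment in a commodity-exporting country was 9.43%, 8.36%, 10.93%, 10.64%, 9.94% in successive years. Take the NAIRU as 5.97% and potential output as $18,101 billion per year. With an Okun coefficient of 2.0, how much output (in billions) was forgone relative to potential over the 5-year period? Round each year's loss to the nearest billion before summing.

Year 2012: gap = -2.0 × (9.43 - 5.97) = -6.92%, loss ≈ 18101 × 6.92/100 ≈ 1253.
Year 2013: gap = -2.0 × (8.36 - 5.97) = -4.78%, loss ≈ 18101 × 4.78/100 ≈ 865.
Year 2014: gap = -2.0 × (10.93 - 5.97) = -9.92%, loss ≈ 18101 × 9.92/100 ≈ 1796.
Year 2015: gap = -2.0 × (10.64 - 5.97) = -9.34%, loss ≈ 18101 × 9.34/100 ≈ 1691.
Year 2016: gap = -2.0 × (9.94 - 5.97) = -7.94%, loss ≈ 18101 × 7.94/100 ≈ 1437.
Total lost output = 1253 + 865 + 1796 + 1691 + 1437 = 7042 billion.

$7,042 billion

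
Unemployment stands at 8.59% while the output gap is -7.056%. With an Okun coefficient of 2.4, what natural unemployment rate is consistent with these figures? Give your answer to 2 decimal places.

5.65%

From Okun's law, u - u* = -(output gap)/β = -(-7.056)/2.4 = 2.94 points.
So u* = 8.59 - 2.94 = 5.65%.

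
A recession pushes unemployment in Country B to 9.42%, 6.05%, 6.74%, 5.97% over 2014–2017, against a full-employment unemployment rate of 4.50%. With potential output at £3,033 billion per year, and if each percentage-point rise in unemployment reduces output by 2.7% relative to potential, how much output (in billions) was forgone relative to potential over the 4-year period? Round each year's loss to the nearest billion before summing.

£833 billion

Year 2014: gap = -2.7 × (9.42 - 4.5) = -13.284%, loss ≈ 3033 × 13.284/100 ≈ 403.
Year 2015: gap = -2.7 × (6.05 - 4.5) = -4.185%, loss ≈ 3033 × 4.185/100 ≈ 127.
Year 2016: gap = -2.7 × (6.74 - 4.5) = -6.048%, loss ≈ 3033 × 6.048/100 ≈ 183.
Year 2017: gap = -2.7 × (5.97 - 4.5) = -3.969%, loss ≈ 3033 × 3.969/100 ≈ 120.
Total lost output = 403 + 127 + 183 + 120 = 833 billion.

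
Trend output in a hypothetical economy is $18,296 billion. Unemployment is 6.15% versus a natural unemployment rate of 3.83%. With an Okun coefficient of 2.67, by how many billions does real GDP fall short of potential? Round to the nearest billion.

Output gap = -2.67 × (6.15 - 3.83) = -2.67 × 2.32 = -6.1944%.
Actual GDP ≈ 18296 × 0.938056 ≈ 17163 billion, so the shortfall is 18296 - 17163 = 1133 billion.

$1,133 billion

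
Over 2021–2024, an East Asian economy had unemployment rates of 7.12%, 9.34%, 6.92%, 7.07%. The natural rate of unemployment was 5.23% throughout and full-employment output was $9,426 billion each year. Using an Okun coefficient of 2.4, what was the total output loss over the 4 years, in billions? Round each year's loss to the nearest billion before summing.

$2,156 billion

Year 2021: gap = -2.4 × (7.12 - 5.23) = -4.536%, loss ≈ 9426 × 4.536/100 ≈ 428.
Year 2022: gap = -2.4 × (9.34 - 5.23) = -9.864%, loss ≈ 9426 × 9.864/100 ≈ 930.
Year 2023: gap = -2.4 × (6.92 - 5.23) = -4.056%, loss ≈ 9426 × 4.056/100 ≈ 382.
Year 2024: gap = -2.4 × (7.07 - 5.23) = -4.416%, loss ≈ 9426 × 4.416/100 ≈ 416.
Total lost output = 428 + 930 + 382 + 416 = 2156 billion.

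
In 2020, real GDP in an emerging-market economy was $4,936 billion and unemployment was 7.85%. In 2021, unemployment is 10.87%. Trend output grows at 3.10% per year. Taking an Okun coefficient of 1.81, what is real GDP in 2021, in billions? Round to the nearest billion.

Δu = 10.87 - 7.85 = 3.02 points.
Okun's law (growth form): g_Y = g_Y* - β × Δu = 3.10 - 1.81 × (3.02) = 3.1 - 5.4662 = -2.3662%.
Real GDP in the next year = 4936 × (1 - 2.3662/100) = 4936 × 0.976338 ≈ 4819 billion.

$4,819 billion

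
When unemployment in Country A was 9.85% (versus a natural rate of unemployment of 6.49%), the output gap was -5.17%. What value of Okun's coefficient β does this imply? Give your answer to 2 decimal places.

β ≈ 1.54

Okun's law: output gap = -β × (u - u*).
-5.17 = -β × (9.85 - 6.49) = -β × 3.36, so β = 5.17/3.36 = 1.54.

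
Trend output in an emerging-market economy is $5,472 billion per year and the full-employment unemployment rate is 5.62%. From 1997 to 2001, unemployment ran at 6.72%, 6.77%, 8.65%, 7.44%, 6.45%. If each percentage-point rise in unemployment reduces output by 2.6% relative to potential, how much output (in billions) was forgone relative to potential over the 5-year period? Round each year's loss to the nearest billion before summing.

$1,128 billion

Year 1997: gap = -2.6 × (6.72 - 5.62) = -2.86%, loss ≈ 5472 × 2.86/100 ≈ 156.
Year 1998: gap = -2.6 × (6.77 - 5.62) = -2.99%, loss ≈ 5472 × 2.99/100 ≈ 164.
Year 1999: gap = -2.6 × (8.65 - 5.62) = -7.878%, loss ≈ 5472 × 7.878/100 ≈ 431.
Year 2000: gap = -2.6 × (7.44 - 5.62) = -4.732%, loss ≈ 5472 × 4.732/100 ≈ 259.
Year 2001: gap = -2.6 × (6.45 - 5.62) = -2.158%, loss ≈ 5472 × 2.158/100 ≈ 118.
Total lost output = 156 + 164 + 431 + 259 + 118 = 1128 billion.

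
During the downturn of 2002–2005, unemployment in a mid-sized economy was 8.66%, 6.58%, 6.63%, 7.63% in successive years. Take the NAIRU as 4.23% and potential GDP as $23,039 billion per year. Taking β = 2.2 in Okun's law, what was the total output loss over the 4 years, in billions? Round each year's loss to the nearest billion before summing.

Year 2002: gap = -2.2 × (8.66 - 4.23) = -9.746%, loss ≈ 23039 × 9.746/100 ≈ 2245.
Year 2003: gap = -2.2 × (6.58 - 4.23) = -5.17%, loss ≈ 23039 × 5.17/100 ≈ 1191.
Year 2004: gap = -2.2 × (6.63 - 4.23) = -5.28%, loss ≈ 23039 × 5.28/100 ≈ 1216.
Year 2005: gap = -2.2 × (7.63 - 4.23) = -7.48%, loss ≈ 23039 × 7.48/100 ≈ 1723.
Total lost output = 2245 + 1191 + 1216 + 1723 = 6375 billion.

$6,375 billion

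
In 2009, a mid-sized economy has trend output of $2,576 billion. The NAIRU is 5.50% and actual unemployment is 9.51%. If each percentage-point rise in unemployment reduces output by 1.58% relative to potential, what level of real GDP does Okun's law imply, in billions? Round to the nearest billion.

$2,413 billion

Unemployment gap = 9.51 - 5.5 = 4.01 points, so the output gap is -1.58 × 4.01 = -6.3358%.
Actual GDP = 2576 × (1 - 6.3358/100) = 2576 × 0.936642 ≈ 2413 billion.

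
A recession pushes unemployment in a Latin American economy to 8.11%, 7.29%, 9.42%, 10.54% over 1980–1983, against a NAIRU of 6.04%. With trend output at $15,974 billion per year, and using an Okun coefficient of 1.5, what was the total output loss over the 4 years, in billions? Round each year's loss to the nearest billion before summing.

Year 1980: gap = -1.5 × (8.11 - 6.04) = -3.105%, loss ≈ 15974 × 3.105/100 ≈ 496.
Year 1981: gap = -1.5 × (7.29 - 6.04) = -1.875%, loss ≈ 15974 × 1.875/100 ≈ 300.
Year 1982: gap = -1.5 × (9.42 - 6.04) = -5.07%, loss ≈ 15974 × 5.07/100 ≈ 810.
Year 1983: gap = -1.5 × (10.54 - 6.04) = -6.75%, loss ≈ 15974 × 6.75/100 ≈ 1078.
Total lost output = 496 + 300 + 810 + 1078 = 2684 billion.

$2,684 billion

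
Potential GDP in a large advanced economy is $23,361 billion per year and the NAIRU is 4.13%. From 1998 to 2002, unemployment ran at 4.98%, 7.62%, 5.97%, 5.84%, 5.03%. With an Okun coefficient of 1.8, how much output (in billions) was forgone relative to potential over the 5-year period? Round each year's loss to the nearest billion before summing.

$3,696 billion

Year 1998: gap = -1.8 × (4.98 - 4.13) = -1.53%, loss ≈ 23361 × 1.53/100 ≈ 357.
Year 1999: gap = -1.8 × (7.62 - 4.13) = -6.282%, loss ≈ 23361 × 6.282/100 ≈ 1468.
Year 2000: gap = -1.8 × (5.97 - 4.13) = -3.312%, loss ≈ 23361 × 3.312/100 ≈ 774.
Year 2001: gap = -1.8 × (5.84 - 4.13) = -3.078%, loss ≈ 23361 × 3.078/100 ≈ 719.
Year 2002: gap = -1.8 × (5.03 - 4.13) = -1.62%, loss ≈ 23361 × 1.62/100 ≈ 378.
Total lost output = 357 + 1468 + 774 + 719 + 378 = 3696 billion.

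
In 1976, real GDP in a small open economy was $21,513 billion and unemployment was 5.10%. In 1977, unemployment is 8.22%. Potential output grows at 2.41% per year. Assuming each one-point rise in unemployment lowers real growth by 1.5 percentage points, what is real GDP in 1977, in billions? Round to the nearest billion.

Δu = 8.22 - 5.1 = 3.12 points.
Okun's law (growth form): g_Y = g_Y* - β × Δu = 2.41 - 1.5 × (3.12) = 2.41 - 4.68 = -2.27%.
Real GDP in the next year = 21513 × (1 - 2.27/100) = 21513 × 0.9773 ≈ 21025 billion.

$21,025 billion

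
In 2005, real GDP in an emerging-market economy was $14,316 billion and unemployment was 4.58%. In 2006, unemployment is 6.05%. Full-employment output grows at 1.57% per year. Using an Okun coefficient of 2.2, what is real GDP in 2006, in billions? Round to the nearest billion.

$14,078 billion

Δu = 6.05 - 4.58 = 1.47 points.
Okun's law (growth form): g_Y = g_Y* - β × Δu = 1.57 - 2.2 × (1.47) = 1.57 - 3.234 = -1.664%.
Real GDP in the next year = 14316 × (1 - 1.664/100) = 14316 × 0.98336 ≈ 14078 billion.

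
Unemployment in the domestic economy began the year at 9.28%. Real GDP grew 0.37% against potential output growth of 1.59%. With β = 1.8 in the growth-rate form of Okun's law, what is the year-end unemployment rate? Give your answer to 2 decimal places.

9.96%

Growth-rate Okun's law: g_Y = g_Y* - β × Δu, so Δu = (g_Y* - g_Y)/β.
Δu = (1.59 - 0.37)/1.8 = 1.22/1.8 = 0.68 percentage points.
Year-end unemployment = 9.28 + 0.68 = 9.96%.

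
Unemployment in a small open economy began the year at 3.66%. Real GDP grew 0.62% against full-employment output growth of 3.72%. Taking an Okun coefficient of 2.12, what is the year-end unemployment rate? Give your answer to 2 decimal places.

5.12%

Growth-rate Okun's law: g_Y = g_Y* - β × Δu, so Δu = (g_Y* - g_Y)/β.
Δu = (3.72 - 0.62)/2.12 = 3.1/2.12 = 1.46 percentage points.
Year-end unemployment = 3.66 + 1.46 = 5.12%.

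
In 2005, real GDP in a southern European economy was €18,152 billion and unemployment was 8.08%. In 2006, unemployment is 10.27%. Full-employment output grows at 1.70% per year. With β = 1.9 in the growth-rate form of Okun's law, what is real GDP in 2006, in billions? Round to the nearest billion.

Δu = 10.27 - 8.08 = 2.19 points.
Okun's law (growth form): g_Y = g_Y* - β × Δu = 1.70 - 1.9 × (2.19) = 1.7 - 4.161 = -2.461%.
Real GDP in the next year = 18152 × (1 - 2.461/100) = 18152 × 0.97539 ≈ 17705 billion.

€17,705 billion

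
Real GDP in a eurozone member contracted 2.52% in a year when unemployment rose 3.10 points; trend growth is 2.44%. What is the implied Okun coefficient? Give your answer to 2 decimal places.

β ≈ 1.60

Growth form: g_Y = g_Y* - β × Δu, so β = (g_Y* - g_Y)/Δu.
β = (2.44 + 2.52)/3.10 = 4.96/3.10 = 1.60.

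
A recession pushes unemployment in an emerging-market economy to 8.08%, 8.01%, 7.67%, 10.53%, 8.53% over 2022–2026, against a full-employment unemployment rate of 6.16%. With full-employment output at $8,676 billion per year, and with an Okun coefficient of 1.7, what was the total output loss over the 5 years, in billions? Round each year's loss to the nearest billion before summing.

Year 2022: gap = -1.7 × (8.08 - 6.16) = -3.264%, loss ≈ 8676 × 3.264/100 ≈ 283.
Year 2023: gap = -1.7 × (8.01 - 6.16) = -3.145%, loss ≈ 8676 × 3.145/100 ≈ 273.
Year 2024: gap = -1.7 × (7.67 - 6.16) = -2.567%, loss ≈ 8676 × 2.567/100 ≈ 223.
Year 2025: gap = -1.7 × (10.53 - 6.16) = -7.429%, loss ≈ 8676 × 7.429/100 ≈ 645.
Year 2026: gap = -1.7 × (8.53 - 6.16) = -4.029%, loss ≈ 8676 × 4.029/100 ≈ 350.
Total lost output = 283 + 273 + 223 + 645 + 350 = 1774 billion.

$1,774 billion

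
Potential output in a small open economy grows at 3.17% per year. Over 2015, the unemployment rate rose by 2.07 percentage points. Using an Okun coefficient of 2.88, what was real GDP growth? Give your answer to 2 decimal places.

-2.79%

Growth-rate Okun's law: g_Y = g_Y* - β × Δu.
g_Y = 3.17 - 2.88 × (2.07) = 3.17 - 5.9616 = -2.7916%, i.e. -2.79% to 2 d.p.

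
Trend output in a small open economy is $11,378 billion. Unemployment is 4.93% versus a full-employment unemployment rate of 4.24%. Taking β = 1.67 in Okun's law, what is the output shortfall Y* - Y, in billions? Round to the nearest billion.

$131 billion

Output gap = -1.67 × (4.93 - 4.24) = -1.67 × 0.69 = -1.1523%.
Actual GDP ≈ 11378 × 0.988477 ≈ 11247 billion, so the shortfall is 11378 - 11247 = 131 billion.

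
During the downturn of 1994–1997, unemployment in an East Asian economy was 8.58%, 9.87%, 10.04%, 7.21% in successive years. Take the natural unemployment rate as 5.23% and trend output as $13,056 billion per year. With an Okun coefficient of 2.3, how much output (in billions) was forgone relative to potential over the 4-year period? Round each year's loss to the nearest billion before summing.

Year 1994: gap = -2.3 × (8.58 - 5.23) = -7.705%, loss ≈ 13056 × 7.705/100 ≈ 1006.
Year 1995: gap = -2.3 × (9.87 - 5.23) = -10.672%, loss ≈ 13056 × 10.672/100 ≈ 1393.
Year 1996: gap = -2.3 × (10.04 - 5.23) = -11.063%, loss ≈ 13056 × 11.063/100 ≈ 1444.
Year 1997: gap = -2.3 × (7.21 - 5.23) = -4.554%, loss ≈ 13056 × 4.554/100 ≈ 595.
Total lost output = 1006 + 1393 + 1444 + 595 = 4438 billion.

$4,438 billion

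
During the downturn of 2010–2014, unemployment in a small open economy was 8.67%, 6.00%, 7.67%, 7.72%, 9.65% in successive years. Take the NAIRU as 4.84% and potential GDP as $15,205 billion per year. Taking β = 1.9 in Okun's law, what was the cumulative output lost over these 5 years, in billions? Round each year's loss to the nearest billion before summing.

Year 2010: gap = -1.9 × (8.67 - 4.84) = -7.277%, loss ≈ 15205 × 7.277/100 ≈ 1106.
Year 2011: gap = -1.9 × (6 - 4.84) = -2.204%, loss ≈ 15205 × 2.204/100 ≈ 335.
Year 2012: gap = -1.9 × (7.67 - 4.84) = -5.377%, loss ≈ 15205 × 5.377/100 ≈ 818.
Year 2013: gap = -1.9 × (7.72 - 4.84) = -5.472%, loss ≈ 15205 × 5.472/100 ≈ 832.
Year 2014: gap = -1.9 × (9.65 - 4.84) = -9.139%, loss ≈ 15205 × 9.139/100 ≈ 1390.
Total lost output = 1106 + 335 + 818 + 832 + 1390 = 4481 billion.

$4,481 billion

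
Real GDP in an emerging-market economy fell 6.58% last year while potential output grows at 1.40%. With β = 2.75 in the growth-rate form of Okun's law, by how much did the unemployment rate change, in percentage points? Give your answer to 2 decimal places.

2.90 percentage points

Growth-rate Okun's law: g_Y = g_Y* - β × Δu, so Δu = (g_Y* - g_Y)/β.
Δu = (1.4 + 6.58)/2.75 = 7.98/2.75 = 2.90 percentage points.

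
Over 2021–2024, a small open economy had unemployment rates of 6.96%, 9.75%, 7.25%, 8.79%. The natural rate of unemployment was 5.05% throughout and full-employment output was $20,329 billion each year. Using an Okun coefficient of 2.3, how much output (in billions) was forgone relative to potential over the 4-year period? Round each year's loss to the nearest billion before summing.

$5,869 billion

Year 2021: gap = -2.3 × (6.96 - 5.05) = -4.393%, loss ≈ 20329 × 4.393/100 ≈ 893.
Year 2022: gap = -2.3 × (9.75 - 5.05) = -10.81%, loss ≈ 20329 × 10.81/100 ≈ 2198.
Year 2023: gap = -2.3 × (7.25 - 5.05) = -5.06%, loss ≈ 20329 × 5.06/100 ≈ 1029.
Year 2024: gap = -2.3 × (8.79 - 5.05) = -8.602%, loss ≈ 20329 × 8.602/100 ≈ 1749.
Total lost output = 893 + 2198 + 1029 + 1749 = 5869 billion.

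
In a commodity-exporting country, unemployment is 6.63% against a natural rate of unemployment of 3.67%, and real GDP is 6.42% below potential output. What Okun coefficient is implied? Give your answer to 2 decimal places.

β ≈ 2.17

Okun's law: output gap = -β × (u - u*).
-6.42 = -β × (6.63 - 3.67) = -β × 2.96, so β = 6.42/2.96 = 2.17.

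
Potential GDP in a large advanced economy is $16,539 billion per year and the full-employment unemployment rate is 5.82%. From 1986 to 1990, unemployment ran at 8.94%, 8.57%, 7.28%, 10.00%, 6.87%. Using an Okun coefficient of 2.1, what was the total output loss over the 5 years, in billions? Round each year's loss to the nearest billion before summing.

$4,363 billion

Year 1986: gap = -2.1 × (8.94 - 5.82) = -6.552%, loss ≈ 16539 × 6.552/100 ≈ 1084.
Year 1987: gap = -2.1 × (8.57 - 5.82) = -5.775%, loss ≈ 16539 × 5.775/100 ≈ 955.
Year 1988: gap = -2.1 × (7.28 - 5.82) = -3.066%, loss ≈ 16539 × 3.066/100 ≈ 507.
Year 1989: gap = -2.1 × (10 - 5.82) = -8.778%, loss ≈ 16539 × 8.778/100 ≈ 1452.
Year 1990: gap = -2.1 × (6.87 - 5.82) = -2.205%, loss ≈ 16539 × 2.205/100 ≈ 365.
Total lost output = 1084 + 955 + 507 + 1452 + 365 = 4363 billion.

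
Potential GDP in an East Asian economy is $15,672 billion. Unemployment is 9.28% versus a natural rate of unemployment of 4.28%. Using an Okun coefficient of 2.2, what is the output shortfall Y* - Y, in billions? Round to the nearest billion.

Output gap = -2.2 × (9.28 - 4.28) = -2.2 × 5 = -11%.
Actual GDP ≈ 15672 × 0.89 ≈ 13948 billion, so the shortfall is 15672 - 13948 = 1724 billion.

$1,724 billion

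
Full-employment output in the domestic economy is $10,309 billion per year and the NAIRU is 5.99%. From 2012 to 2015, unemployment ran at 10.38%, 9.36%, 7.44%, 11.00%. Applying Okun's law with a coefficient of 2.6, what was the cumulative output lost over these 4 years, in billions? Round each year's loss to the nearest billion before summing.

$3,812 billion

Year 2012: gap = -2.6 × (10.38 - 5.99) = -11.414%, loss ≈ 10309 × 11.414/100 ≈ 1177.
Year 2013: gap = -2.6 × (9.36 - 5.99) = -8.762%, loss ≈ 10309 × 8.762/100 ≈ 903.
Year 2014: gap = -2.6 × (7.44 - 5.99) = -3.77%, loss ≈ 10309 × 3.77/100 ≈ 389.
Year 2015: gap = -2.6 × (11 - 5.99) = -13.026%, loss ≈ 10309 × 13.026/100 ≈ 1343.
Total lost output = 1177 + 903 + 389 + 1343 = 3812 billion.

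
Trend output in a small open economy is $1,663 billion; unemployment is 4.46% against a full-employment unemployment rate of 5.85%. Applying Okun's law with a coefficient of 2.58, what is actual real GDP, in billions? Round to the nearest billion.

Unemployment gap = 4.46 - 5.85 = -1.39 points, so the output gap is -2.58 × (-1.39) = 3.5862%.
Actual GDP = 1663 × (1 + 3.5862/100) = 1663 × 1.035862 ≈ 1723 billion.

$1,723 billion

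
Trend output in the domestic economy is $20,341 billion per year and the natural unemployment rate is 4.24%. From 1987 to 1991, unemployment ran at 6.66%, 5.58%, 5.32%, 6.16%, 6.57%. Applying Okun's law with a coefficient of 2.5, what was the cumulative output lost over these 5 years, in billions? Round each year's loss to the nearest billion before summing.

$4,622 billion

Year 1987: gap = -2.5 × (6.66 - 4.24) = -6.05%, loss ≈ 20341 × 6.05/100 ≈ 1231.
Year 1988: gap = -2.5 × (5.58 - 4.24) = -3.35%, loss ≈ 20341 × 3.35/100 ≈ 681.
Year 1989: gap = -2.5 × (5.32 - 4.24) = -2.7%, loss ≈ 20341 × 2.7/100 ≈ 549.
Year 1990: gap = -2.5 × (6.16 - 4.24) = -4.8%, loss ≈ 20341 × 4.8/100 ≈ 976.
Year 1991: gap = -2.5 × (6.57 - 4.24) = -5.825%, loss ≈ 20341 × 5.825/100 ≈ 1185.
Total lost output = 1231 + 681 + 549 + 976 + 1185 = 4622 billion.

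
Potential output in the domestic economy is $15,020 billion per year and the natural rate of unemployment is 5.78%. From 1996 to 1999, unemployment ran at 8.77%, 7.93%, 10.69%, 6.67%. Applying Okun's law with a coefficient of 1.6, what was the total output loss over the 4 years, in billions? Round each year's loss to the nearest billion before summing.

Year 1996: gap = -1.6 × (8.77 - 5.78) = -4.784%, loss ≈ 15020 × 4.784/100 ≈ 719.
Year 1997: gap = -1.6 × (7.93 - 5.78) = -3.44%, loss ≈ 15020 × 3.44/100 ≈ 517.
Year 1998: gap = -1.6 × (10.69 - 5.78) = -7.856%, loss ≈ 15020 × 7.856/100 ≈ 1180.
Year 1999: gap = -1.6 × (6.67 - 5.78) = -1.424%, loss ≈ 15020 × 1.424/100 ≈ 214.
Total lost output = 719 + 517 + 1180 + 214 = 2630 billion.

$2,630 billion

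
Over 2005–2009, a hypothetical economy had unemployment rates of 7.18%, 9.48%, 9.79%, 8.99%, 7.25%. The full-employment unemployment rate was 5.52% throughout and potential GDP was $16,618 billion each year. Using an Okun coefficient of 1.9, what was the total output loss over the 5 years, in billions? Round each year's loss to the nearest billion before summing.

Year 2005: gap = -1.9 × (7.18 - 5.52) = -3.154%, loss ≈ 16618 × 3.154/100 ≈ 524.
Year 2006: gap = -1.9 × (9.48 - 5.52) = -7.524%, loss ≈ 16618 × 7.524/100 ≈ 1250.
Year 2007: gap = -1.9 × (9.79 - 5.52) = -8.113%, loss ≈ 16618 × 8.113/100 ≈ 1348.
Year 2008: gap = -1.9 × (8.99 - 5.52) = -6.593%, loss ≈ 16618 × 6.593/100 ≈ 1096.
Year 2009: gap = -1.9 × (7.25 - 5.52) = -3.287%, loss ≈ 16618 × 3.287/100 ≈ 546.
Total lost output = 524 + 1250 + 1348 + 1096 + 546 = 4764 billion.

$4,764 billion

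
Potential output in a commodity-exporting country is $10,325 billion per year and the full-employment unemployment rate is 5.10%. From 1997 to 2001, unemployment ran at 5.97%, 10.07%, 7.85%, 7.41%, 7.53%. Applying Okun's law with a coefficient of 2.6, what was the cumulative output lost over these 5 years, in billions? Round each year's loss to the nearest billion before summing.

Year 1997: gap = -2.6 × (5.97 - 5.1) = -2.262%, loss ≈ 10325 × 2.262/100 ≈ 234.
Year 1998: gap = -2.6 × (10.07 - 5.1) = -12.922%, loss ≈ 10325 × 12.922/100 ≈ 1334.
Year 1999: gap = -2.6 × (7.85 - 5.1) = -7.15%, loss ≈ 10325 × 7.15/100 ≈ 738.
Year 2000: gap = -2.6 × (7.41 - 5.1) = -6.006%, loss ≈ 10325 × 6.006/100 ≈ 620.
Year 2001: gap = -2.6 × (7.53 - 5.1) = -6.318%, loss ≈ 10325 × 6.318/100 ≈ 652.
Total lost output = 234 + 1334 + 738 + 620 + 652 = 3578 billion.

$3,578 billion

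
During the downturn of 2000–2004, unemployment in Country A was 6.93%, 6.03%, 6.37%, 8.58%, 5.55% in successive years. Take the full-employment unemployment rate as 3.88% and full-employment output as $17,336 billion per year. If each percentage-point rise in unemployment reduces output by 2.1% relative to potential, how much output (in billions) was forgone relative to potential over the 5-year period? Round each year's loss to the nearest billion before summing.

Year 2000: gap = -2.1 × (6.93 - 3.88) = -6.405%, loss ≈ 17336 × 6.405/100 ≈ 1110.
Year 2001: gap = -2.1 × (6.03 - 3.88) = -4.515%, loss ≈ 17336 × 4.515/100 ≈ 783.
Year 2002: gap = -2.1 × (6.37 - 3.88) = -5.229%, loss ≈ 17336 × 5.229/100 ≈ 906.
Year 2003: gap = -2.1 × (8.58 - 3.88) = -9.87%, loss ≈ 17336 × 9.87/100 ≈ 1711.
Year 2004: gap = -2.1 × (5.55 - 3.88) = -3.507%, loss ≈ 17336 × 3.507/100 ≈ 608.
Total lost output = 1110 + 783 + 906 + 1711 + 608 = 5118 billion.

$5,118 billion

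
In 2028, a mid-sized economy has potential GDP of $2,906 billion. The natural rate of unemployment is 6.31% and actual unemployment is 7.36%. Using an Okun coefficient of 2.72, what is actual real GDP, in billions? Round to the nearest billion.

Unemployment gap = 7.36 - 6.31 = 1.05 points, so the output gap is -2.72 × 1.05 = -2.856%.
Actual GDP = 2906 × (1 - 2.856/100) = 2906 × 0.97144 ≈ 2823 billion.

$2,823 billion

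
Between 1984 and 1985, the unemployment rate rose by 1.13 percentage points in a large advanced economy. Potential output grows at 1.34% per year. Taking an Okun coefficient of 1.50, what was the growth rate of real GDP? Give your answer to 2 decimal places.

Growth-rate Okun's law: g_Y = g_Y* - β × Δu.
g_Y = 1.34 - 1.50 × (1.13) = 1.34 - 1.695 = -0.355%, i.e. -0.36% to 2 d.p.

-0.36%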